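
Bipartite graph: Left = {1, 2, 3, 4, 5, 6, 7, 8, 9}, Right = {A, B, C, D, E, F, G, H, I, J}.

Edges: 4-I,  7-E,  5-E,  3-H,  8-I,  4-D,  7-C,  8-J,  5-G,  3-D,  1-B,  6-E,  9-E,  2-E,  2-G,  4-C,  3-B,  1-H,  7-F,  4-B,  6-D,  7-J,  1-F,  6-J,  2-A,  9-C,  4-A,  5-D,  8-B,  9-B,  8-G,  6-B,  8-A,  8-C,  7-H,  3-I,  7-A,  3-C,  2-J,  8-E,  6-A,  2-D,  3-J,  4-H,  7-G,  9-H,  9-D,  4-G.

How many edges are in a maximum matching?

A valid assignment of size 9: 1–F, 2–J, 3–I, 4–H, 5–D, 6–B, 7–A, 8–G, 9–E.
This saturates every left vertex, so 9 is the maximum.

9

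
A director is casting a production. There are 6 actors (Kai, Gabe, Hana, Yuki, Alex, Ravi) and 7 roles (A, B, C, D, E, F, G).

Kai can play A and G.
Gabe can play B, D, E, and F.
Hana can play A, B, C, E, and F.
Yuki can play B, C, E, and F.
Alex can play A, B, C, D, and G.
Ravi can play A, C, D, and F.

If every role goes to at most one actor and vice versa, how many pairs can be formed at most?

6

One maximum matching: Kai-A, Gabe-B, Hana-E, Yuki-C, Alex-G, Ravi-F.
This saturates every actor, so 6 is the maximum.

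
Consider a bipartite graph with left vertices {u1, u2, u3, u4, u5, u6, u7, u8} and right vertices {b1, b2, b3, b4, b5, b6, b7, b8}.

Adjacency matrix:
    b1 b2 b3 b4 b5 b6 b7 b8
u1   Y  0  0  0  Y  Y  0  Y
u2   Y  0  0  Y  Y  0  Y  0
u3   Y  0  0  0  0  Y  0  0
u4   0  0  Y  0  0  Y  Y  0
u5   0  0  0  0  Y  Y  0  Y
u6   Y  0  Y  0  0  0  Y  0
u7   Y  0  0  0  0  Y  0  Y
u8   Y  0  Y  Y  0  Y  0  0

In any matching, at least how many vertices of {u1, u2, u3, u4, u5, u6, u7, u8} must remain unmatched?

One maximum matching: u1-b5, u2-b4, u3-b1, u4-b3, u5-b6, u6-b7, u7-b8.
The set {u1, u2, u3, u4, u5, u6, u7, u8} has only 7 neighbours ({b1, b3, b4, b5, b6, b7, b8}), so by Hall's theorem at most 7 of the 8 left vertices can be matched.
That matches 7 of the 8, leaving 1 unmatched; no matching can do better.

1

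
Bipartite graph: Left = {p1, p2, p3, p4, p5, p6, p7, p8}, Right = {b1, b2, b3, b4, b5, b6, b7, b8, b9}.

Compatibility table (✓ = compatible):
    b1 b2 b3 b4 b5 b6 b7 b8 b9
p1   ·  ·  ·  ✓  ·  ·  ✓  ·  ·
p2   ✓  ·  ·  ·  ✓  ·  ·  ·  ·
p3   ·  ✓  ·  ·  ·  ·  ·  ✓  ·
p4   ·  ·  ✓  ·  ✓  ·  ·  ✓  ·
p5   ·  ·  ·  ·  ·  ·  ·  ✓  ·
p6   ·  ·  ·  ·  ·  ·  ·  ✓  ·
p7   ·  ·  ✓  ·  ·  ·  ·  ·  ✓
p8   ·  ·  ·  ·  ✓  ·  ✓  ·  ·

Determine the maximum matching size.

One maximum matching: p1→b7, p2→b1, p3→b2, p4→b3, p5→b8, p7→b9, p8→b5.
The set {p5, p6} has only 1 neighbour ({b8}), so by Hall's theorem at most 7 of the 8 left vertices can be matched.

7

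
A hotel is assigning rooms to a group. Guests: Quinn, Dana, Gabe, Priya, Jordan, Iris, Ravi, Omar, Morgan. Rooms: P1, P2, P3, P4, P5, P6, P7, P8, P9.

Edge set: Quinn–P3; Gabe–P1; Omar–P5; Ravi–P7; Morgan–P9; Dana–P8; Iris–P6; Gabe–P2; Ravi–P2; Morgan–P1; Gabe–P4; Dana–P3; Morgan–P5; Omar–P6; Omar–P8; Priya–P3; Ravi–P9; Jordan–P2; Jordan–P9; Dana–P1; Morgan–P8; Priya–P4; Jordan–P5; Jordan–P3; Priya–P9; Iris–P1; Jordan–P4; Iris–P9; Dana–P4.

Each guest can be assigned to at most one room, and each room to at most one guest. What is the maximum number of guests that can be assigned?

A valid assignment of size 9: Quinn→P3, Dana→P8, Gabe→P4, Priya→P9, Jordan→P2, Iris→P6, Ravi→P7, Omar→P5, Morgan→P1.
This saturates every guest, so 9 is the maximum.

9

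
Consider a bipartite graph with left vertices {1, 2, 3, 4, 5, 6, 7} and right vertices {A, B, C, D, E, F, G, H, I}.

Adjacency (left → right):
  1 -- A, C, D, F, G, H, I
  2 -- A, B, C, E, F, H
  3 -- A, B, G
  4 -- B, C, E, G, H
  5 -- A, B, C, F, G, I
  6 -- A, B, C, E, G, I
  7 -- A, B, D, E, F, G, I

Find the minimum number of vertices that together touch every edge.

7

A maximum matching has 7 edges (e.g. 1–H, 2–C, 3–B, 4–E, 5–F, 6–A, 7–G).
By König's theorem the minimum vertex cover has the same size. One such cover is {1, 2, 3, 4, 5, 6, 7}.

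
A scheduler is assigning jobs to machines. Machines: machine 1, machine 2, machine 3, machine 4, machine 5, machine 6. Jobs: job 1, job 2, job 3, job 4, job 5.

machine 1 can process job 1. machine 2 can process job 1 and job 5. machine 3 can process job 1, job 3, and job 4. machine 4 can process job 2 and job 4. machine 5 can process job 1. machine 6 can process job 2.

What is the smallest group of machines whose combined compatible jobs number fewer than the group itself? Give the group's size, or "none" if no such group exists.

Take S = {machine 1, machine 5}. Its neighbourhood is {job 1}, so |N(S)| = 1 < |S| = 2.
No single vertex violates Hall's condition since each has at least one neighbour, so 2 is the minimum.

2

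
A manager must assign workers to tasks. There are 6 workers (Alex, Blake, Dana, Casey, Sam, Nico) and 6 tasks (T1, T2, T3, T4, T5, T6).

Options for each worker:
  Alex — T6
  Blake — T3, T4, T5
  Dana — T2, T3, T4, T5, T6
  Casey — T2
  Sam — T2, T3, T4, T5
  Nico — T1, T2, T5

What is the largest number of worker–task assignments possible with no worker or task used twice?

For example, pair Alex→T6, Blake→T3, Dana→T5, Casey→T2, Sam→T4, Nico→T1.
This saturates every worker, so 6 is the maximum.

6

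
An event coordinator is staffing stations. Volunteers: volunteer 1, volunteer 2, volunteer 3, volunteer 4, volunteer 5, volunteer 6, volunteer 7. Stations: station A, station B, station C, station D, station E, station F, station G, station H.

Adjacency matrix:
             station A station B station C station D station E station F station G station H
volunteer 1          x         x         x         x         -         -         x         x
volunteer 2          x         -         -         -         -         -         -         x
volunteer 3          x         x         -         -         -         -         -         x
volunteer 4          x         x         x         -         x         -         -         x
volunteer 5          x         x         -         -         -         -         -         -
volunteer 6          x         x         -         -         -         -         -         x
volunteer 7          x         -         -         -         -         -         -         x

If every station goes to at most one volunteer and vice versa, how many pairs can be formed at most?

5

For example, pair volunteer 1–station G, volunteer 2–station H, volunteer 3–station B, volunteer 4–station C, volunteer 5–station A.
The set {volunteer 2, volunteer 3, volunteer 5, volunteer 6, volunteer 7} has only 3 neighbours ({station A, station B, station H}), so by Hall's theorem at most 5 of the 7 volunteers can be matched.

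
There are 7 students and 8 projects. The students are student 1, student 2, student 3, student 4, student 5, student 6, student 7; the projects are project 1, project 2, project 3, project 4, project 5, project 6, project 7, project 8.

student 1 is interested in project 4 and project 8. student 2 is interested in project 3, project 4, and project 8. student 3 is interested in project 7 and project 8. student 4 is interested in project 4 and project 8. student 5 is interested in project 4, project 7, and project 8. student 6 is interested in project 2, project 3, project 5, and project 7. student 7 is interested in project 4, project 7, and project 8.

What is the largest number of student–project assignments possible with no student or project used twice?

A valid assignment of size 5: student 1–project 8, student 2–project 3, student 3–project 7, student 4–project 4, student 6–project 2.
The set {student 1, student 3, student 4, student 5, student 7} has only 3 neighbours ({project 4, project 7, project 8}), so by Hall's theorem at most 5 of the 7 students can be matched.

5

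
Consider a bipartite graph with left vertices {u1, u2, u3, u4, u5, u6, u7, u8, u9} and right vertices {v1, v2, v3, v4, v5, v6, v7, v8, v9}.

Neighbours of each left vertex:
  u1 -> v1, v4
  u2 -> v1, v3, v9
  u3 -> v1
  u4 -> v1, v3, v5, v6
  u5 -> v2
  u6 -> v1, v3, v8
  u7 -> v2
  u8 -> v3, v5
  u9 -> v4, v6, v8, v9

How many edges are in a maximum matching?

A valid assignment of size 8: u1–v4, u2–v9, u3–v1, u4–v3, u5–v2, u6–v8, u8–v5, u9–v6.
The set {u5, u7} has only 1 neighbour ({v2}), so by Hall's theorem at most 8 of the 9 left vertices can be matched.

8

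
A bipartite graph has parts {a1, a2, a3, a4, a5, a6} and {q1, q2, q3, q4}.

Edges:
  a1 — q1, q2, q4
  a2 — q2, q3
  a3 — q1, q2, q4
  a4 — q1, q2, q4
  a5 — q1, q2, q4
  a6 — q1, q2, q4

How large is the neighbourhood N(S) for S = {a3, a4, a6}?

The union of neighbours of {a3, a4, a6} is {q1, q2, q4}, which has 3 elements.
Since |N(S)| = 3 ≥ |S| = 3, Hall's condition holds for this subset.

3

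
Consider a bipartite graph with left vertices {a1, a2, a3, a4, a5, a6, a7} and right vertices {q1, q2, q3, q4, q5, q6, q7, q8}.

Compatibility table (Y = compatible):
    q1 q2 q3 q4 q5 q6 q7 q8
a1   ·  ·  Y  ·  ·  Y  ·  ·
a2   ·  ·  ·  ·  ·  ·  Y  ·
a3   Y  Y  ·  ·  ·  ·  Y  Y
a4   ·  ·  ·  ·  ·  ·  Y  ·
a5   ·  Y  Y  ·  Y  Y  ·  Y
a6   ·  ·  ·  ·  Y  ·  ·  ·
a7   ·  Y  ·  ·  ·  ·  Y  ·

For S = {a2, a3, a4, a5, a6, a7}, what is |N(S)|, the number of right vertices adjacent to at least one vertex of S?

The union of neighbours of {a2, a3, a4, a5, a6, a7} is {q1, q2, q3, q5, q6, q7, q8}, which has 7 elements.
Since |N(S)| = 7 ≥ |S| = 6, Hall's condition holds for this subset.

7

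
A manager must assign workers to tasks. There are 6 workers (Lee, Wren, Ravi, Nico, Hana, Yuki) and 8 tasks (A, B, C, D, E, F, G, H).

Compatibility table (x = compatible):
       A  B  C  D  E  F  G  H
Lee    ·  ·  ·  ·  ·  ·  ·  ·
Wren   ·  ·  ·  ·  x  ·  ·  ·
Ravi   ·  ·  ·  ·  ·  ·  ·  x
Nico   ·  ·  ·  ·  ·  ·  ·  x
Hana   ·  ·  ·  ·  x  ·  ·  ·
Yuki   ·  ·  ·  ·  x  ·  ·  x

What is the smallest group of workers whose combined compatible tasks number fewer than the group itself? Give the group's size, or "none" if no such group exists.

1

Take S = {Lee}. Its neighbourhood is {}, so |N(S)| = 0 < |S| = 1.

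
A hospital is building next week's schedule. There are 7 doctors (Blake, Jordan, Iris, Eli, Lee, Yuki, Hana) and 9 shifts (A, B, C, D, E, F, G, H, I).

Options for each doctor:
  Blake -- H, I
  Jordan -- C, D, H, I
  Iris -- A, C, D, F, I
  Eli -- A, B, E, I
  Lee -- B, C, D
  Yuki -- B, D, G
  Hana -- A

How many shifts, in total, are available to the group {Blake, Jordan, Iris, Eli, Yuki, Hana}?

The union of neighbours of {Blake, Jordan, Iris, Eli, Yuki, Hana} is {A, B, C, D, E, F, G, H, I}, which has 9 elements.
Since |N(S)| = 9 ≥ |S| = 6, Hall's condition holds for this subset.

9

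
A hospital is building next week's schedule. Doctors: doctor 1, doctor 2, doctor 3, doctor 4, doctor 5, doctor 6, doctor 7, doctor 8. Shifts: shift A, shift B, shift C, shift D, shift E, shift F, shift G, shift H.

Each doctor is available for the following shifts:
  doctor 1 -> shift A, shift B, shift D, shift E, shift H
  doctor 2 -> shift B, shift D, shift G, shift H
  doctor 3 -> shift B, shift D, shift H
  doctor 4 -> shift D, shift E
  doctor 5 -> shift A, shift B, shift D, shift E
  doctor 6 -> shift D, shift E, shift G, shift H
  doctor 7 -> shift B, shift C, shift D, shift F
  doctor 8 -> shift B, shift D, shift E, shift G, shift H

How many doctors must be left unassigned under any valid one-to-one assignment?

1

One maximum matching: doctor 1-shift B, doctor 2-shift H, doctor 3-shift D, doctor 4-shift E, doctor 5-shift A, doctor 6-shift G, doctor 7-shift F.
The set {doctor 1, doctor 2, doctor 3, doctor 4, doctor 5, doctor 6, doctor 8} has only 6 neighbours ({shift A, shift B, shift D, shift E, shift G, shift H}), so by Hall's theorem at most 7 of the 8 doctors can be matched.
That matches 7 of the 8, leaving 1 unmatched; no matching can do better.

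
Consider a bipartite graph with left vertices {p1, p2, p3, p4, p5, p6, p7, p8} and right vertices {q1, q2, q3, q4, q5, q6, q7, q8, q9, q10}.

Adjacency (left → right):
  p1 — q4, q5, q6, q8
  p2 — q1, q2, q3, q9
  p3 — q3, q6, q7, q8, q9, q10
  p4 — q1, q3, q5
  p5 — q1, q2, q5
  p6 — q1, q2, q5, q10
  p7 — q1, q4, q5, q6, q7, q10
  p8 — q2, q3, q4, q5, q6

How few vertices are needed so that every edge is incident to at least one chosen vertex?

8

A maximum matching has 8 edges (e.g. p1–q8, p2–q2, p3–q9, p4–q3, p5–q5, p6–q10, p7–q4, p8–q6).
By König's theorem the minimum vertex cover has the same size. One such cover is {p1, p2, p3, p4, p5, p6, p7, p8}.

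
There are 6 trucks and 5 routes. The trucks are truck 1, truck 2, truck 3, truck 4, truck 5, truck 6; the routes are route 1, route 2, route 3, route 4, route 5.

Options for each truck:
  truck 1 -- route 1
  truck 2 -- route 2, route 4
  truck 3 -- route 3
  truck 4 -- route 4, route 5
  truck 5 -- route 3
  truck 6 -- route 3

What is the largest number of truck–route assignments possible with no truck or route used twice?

4

A valid assignment of size 4: truck 1-route 1, truck 2-route 2, truck 3-route 3, truck 4-route 4.
The set {truck 3, truck 5, truck 6} has only 1 neighbour ({route 3}), so by Hall's theorem at most 4 of the 6 trucks can be matched.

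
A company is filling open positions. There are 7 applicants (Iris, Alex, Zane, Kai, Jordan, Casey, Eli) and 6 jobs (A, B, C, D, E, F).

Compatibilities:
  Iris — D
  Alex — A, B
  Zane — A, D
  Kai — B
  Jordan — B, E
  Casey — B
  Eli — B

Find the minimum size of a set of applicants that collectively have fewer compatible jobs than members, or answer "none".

2

Take S = {Kai, Casey}. Its neighbourhood is {B}, so |N(S)| = 1 < |S| = 2.
No single vertex violates Hall's condition since each has at least one neighbour, so 2 is the minimum.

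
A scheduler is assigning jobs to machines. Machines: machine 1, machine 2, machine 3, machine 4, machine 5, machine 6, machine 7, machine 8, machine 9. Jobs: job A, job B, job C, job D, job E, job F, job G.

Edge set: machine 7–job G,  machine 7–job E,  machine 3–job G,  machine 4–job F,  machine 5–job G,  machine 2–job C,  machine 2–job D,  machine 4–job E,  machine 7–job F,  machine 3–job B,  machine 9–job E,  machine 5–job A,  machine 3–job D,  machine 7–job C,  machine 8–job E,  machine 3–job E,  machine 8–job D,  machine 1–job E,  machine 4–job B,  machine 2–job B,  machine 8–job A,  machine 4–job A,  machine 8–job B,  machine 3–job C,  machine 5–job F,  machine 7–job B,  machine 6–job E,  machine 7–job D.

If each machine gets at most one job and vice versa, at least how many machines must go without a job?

One maximum matching: machine 1-job E, machine 2-job C, machine 3-job B, machine 4-job F, machine 5-job G, machine 7-job D, machine 8-job A.
The set {machine 1, machine 6, machine 9} has only 1 neighbour ({job E}), so by Hall's theorem at most 7 of the 9 machines can be matched.
That matches 7 of the 9, leaving 2 unmatched; no matching can do better.

2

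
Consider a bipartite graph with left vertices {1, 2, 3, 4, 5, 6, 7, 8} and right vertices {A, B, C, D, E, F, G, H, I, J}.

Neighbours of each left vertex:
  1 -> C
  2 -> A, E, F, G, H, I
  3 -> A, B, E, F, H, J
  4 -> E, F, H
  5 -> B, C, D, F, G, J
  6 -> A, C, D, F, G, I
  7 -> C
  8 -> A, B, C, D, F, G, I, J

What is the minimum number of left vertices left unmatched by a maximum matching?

A valid assignment of size 7: 1→C, 2→G, 3→A, 4→H, 5→B, 6→F, 8→J.
The set {1, 7} has only 1 neighbour ({C}), so by Hall's theorem at most 7 of the 8 left vertices can be matched.
That matches 7 of the 8, leaving 1 unmatched; no matching can do better.

1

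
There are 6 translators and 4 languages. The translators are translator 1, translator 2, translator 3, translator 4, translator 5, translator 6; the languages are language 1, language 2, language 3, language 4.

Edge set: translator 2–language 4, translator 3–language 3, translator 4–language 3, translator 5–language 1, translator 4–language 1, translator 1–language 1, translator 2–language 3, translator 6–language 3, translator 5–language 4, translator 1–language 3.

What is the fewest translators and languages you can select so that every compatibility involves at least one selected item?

3

The 3 edges translator 1–language 1, translator 2–language 4, translator 3–language 3 form a matching, so any vertex cover needs at least 3 vertices (one per matched edge).
Conversely {language 1, language 3, language 4} meets every edge and has exactly 3 vertices, so 3 is optimal.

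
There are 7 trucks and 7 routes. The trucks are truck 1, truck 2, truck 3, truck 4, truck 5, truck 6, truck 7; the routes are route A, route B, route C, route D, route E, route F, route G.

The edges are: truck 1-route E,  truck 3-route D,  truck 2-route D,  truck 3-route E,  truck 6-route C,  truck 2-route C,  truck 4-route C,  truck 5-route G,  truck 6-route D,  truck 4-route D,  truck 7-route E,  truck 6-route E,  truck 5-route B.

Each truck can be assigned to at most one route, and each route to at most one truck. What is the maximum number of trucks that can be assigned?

For example, pair truck 1–route E, truck 2–route C, truck 3–route D, truck 5–route B.
The set {truck 1, truck 2, truck 3, truck 4, truck 6, truck 7} has only 3 neighbours ({route C, route D, route E}), so by Hall's theorem at most 4 of the 7 trucks can be matched.

4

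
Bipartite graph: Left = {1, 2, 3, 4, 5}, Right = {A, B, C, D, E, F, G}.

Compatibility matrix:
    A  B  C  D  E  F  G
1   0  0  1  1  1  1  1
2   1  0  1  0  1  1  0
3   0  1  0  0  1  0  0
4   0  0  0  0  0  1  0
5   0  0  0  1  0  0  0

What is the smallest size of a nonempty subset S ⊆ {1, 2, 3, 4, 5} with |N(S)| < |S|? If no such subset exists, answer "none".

none

A matching saturating every left vertex exists, for instance 1→G, 2→E, 3→B, 4→F, 5→D.
By Hall's marriage theorem, this means |N(S)| ≥ |S| for every subset S, so no violating subset exists.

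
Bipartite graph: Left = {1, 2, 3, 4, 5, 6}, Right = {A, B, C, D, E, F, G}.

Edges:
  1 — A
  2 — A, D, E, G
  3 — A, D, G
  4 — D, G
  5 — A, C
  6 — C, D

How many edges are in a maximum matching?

For example, pair 1–A, 2–E, 3–D, 4–G, 5–C.
The set {1, 3, 4, 5, 6} has only 4 neighbours ({A, C, D, G}), so by Hall's theorem at most 5 of the 6 left vertices can be matched.

5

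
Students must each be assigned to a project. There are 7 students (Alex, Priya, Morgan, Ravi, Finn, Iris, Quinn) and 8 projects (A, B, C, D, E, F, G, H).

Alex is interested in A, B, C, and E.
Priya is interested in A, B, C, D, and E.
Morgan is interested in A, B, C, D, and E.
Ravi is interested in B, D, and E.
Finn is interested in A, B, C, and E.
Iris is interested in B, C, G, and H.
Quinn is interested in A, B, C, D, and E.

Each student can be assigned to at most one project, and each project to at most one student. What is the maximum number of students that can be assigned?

A valid assignment of size 6: Alex–C, Priya–A, Morgan–D, Ravi–E, Finn–B, Iris–G.
The set {Alex, Priya, Morgan, Ravi, Finn, Quinn} has only 5 neighbours ({A, B, C, D, E}), so by Hall's theorem at most 6 of the 7 students can be matched.

6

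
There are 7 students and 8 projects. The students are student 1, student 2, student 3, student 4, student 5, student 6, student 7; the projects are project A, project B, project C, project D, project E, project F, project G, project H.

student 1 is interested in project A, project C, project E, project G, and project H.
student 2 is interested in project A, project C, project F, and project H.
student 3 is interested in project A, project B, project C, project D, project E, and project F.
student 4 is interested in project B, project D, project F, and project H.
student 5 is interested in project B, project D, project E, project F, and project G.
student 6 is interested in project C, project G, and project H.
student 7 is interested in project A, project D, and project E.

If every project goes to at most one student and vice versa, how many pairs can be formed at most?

One maximum matching: student 1-project G, student 2-project H, student 3-project A, student 4-project B, student 5-project F, student 6-project C, student 7-project E.
This saturates every student, so 7 is the maximum.

7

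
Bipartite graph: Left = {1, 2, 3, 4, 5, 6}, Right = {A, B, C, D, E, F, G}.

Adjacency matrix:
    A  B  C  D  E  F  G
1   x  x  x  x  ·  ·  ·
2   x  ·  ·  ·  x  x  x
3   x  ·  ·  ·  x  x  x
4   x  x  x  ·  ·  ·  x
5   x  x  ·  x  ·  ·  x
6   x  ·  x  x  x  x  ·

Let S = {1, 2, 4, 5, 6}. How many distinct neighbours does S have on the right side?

The union of neighbours of {1, 2, 4, 5, 6} is {A, B, C, D, E, F, G}, which has 7 elements.
Since |N(S)| = 7 ≥ |S| = 5, Hall's condition holds for this subset.

7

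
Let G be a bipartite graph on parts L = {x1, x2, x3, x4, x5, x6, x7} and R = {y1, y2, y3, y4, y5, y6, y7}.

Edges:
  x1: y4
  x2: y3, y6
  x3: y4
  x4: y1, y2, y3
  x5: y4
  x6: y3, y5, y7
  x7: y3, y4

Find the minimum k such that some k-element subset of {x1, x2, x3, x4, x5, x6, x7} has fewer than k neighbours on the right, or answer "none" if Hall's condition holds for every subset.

Take S = {x1, x3}. Its neighbourhood is {y4}, so |N(S)| = 1 < |S| = 2.
No single vertex violates Hall's condition since each has at least one neighbour, so 2 is the minimum.

2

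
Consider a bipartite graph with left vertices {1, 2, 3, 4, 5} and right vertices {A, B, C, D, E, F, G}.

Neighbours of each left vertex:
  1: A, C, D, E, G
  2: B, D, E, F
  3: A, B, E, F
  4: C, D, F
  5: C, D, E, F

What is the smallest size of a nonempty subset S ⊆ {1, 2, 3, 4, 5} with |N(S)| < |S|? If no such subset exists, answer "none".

none

A matching saturating every left vertex exists, for instance 1→G, 2→B, 3→F, 4→C, 5→E.
By Hall's marriage theorem, this means |N(S)| ≥ |S| for every subset S, so no violating subset exists.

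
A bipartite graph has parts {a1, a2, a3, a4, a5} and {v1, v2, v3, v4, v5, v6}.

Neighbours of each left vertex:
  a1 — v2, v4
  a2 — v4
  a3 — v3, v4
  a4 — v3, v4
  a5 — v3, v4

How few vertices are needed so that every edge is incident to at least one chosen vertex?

3

{a1, v3, v4} is a vertex cover of size 3: every edge has an endpoint in this set.
No smaller cover exists because a1–v2, a2–v4, a3–v3 is a matching of size 3, and a cover must include an endpoint of each of these disjoint edges (König's theorem).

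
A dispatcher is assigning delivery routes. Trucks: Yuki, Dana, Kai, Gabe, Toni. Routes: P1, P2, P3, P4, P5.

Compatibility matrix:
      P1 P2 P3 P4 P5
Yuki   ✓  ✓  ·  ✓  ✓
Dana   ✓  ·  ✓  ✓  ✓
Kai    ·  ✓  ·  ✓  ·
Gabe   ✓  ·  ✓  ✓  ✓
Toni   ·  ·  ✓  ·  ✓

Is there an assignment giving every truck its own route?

Yes

One maximum matching: Yuki→P4, Dana→P1, Kai→P2, Gabe→P3, Toni→P5.
Every truck is matched, so this is a perfect matching.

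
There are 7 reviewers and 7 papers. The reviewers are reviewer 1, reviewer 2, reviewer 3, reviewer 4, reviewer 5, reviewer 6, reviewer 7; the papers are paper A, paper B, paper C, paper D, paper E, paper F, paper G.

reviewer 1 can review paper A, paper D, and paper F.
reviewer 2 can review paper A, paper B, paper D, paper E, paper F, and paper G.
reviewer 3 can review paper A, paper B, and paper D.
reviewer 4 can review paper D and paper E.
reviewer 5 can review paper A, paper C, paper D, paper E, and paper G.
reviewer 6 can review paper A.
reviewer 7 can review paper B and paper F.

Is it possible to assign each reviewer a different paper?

A valid assignment of size 7: reviewer 1–paper F, reviewer 2–paper G, reviewer 3–paper D, reviewer 4–paper E, reviewer 5–paper C, reviewer 6–paper A, reviewer 7–paper B.
All 7 reviewers are covered.

Yes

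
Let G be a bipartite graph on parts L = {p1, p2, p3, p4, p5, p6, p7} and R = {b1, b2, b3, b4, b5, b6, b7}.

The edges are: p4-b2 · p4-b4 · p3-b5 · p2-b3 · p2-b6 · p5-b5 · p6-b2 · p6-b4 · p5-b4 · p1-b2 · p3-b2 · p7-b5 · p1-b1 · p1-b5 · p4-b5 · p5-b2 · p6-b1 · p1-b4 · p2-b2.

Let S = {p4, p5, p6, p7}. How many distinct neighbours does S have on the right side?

4

The union of neighbours of {p4, p5, p6, p7} is {b1, b2, b4, b5}, which has 4 elements.
Since |N(S)| = 4 ≥ |S| = 4, Hall's condition holds for this subset.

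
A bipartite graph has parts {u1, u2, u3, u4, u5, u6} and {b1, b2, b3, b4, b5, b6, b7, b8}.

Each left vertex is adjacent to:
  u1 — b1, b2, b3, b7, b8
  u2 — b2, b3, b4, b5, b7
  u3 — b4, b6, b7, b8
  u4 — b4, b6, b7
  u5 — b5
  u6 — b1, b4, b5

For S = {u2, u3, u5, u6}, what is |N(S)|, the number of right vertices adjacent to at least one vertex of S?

8

The union of neighbours of {u2, u3, u5, u6} is {b1, b2, b3, b4, b5, b6, b7, b8}, which has 8 elements.
Since |N(S)| = 8 ≥ |S| = 4, Hall's condition holds for this subset.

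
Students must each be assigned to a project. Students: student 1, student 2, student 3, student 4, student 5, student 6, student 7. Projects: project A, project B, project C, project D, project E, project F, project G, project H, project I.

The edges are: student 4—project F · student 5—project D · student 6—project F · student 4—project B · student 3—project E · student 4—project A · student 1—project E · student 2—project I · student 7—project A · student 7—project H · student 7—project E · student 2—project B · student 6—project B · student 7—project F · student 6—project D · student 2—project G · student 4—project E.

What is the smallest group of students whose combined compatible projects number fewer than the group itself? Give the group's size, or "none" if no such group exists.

2

Take S = {student 1, student 3}. Its neighbourhood is {project E}, so |N(S)| = 1 < |S| = 2.
No single vertex violates Hall's condition since each has at least one neighbour, so 2 is the minimum.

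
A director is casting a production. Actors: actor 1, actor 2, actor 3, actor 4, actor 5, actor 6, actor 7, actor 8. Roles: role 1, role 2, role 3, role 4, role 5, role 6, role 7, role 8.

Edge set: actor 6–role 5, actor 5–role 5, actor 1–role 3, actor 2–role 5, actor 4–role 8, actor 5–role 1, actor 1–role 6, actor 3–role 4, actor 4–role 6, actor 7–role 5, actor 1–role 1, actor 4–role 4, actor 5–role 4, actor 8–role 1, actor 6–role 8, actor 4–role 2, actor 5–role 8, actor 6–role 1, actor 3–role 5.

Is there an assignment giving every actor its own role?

No

The set {actor 2, actor 3, actor 5, actor 6, actor 7, actor 8} has only 4 neighbours ({role 1, role 4, role 5, role 8}), so by Hall's theorem at most 6 of the 8 actors can be matched.
Hence no matching covers every actor.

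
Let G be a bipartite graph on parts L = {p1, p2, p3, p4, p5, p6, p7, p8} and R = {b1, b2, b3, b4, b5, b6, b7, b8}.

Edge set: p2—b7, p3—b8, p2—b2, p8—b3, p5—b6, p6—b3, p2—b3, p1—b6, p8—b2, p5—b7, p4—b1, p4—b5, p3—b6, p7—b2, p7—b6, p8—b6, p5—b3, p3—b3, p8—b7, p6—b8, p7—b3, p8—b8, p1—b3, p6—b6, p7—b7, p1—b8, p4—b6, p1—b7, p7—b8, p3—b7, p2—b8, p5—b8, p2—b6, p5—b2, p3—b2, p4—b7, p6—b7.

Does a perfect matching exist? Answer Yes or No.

No

The set {p1, p2, p3, p5, p6, p7, p8} has only 5 neighbours ({b2, b3, b6, b7, b8}), so by Hall's theorem at most 6 of the 8 left vertices can be matched.
Hence no matching covers every left vertex.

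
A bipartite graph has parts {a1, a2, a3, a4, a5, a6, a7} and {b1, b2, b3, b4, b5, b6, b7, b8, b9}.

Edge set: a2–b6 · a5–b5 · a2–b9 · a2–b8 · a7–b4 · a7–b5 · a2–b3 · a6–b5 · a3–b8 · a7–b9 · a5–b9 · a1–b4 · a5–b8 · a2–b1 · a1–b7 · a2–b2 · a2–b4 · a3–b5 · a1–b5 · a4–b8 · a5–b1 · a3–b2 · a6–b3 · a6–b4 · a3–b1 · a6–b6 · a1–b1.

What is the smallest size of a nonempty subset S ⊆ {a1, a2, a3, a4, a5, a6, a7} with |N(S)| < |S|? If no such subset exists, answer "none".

none

A matching saturating every left vertex exists, for instance a1→b7, a2→b1, a3→b2, a4→b8, a5→b9, a6→b3, a7→b5.
By Hall's marriage theorem, this means |N(S)| ≥ |S| for every subset S, so no violating subset exists.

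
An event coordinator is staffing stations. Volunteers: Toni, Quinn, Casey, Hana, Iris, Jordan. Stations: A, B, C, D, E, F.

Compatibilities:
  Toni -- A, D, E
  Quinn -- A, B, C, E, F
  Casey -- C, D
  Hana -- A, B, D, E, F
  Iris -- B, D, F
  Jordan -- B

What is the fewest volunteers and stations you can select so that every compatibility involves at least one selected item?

6

A maximum matching has 6 edges (e.g. Toni–D, Quinn–E, Casey–C, Hana–A, Iris–F, Jordan–B).
By König's theorem the minimum vertex cover has the same size. One such cover is {Toni, Quinn, Casey, Hana, Iris, Jordan}.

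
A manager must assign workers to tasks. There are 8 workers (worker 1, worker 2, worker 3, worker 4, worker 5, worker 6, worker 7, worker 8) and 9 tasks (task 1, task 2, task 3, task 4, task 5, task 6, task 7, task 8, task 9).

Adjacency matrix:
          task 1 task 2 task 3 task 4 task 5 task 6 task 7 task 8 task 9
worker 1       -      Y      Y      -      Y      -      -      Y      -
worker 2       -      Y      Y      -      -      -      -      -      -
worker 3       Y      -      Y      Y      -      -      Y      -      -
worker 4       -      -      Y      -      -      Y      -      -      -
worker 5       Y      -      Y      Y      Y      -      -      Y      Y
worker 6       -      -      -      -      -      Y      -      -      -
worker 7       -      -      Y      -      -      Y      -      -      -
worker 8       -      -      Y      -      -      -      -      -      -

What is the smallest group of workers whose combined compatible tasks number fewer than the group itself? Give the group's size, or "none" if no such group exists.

3

Take S = {worker 4, worker 6, worker 7}. Its neighbourhood is {task 3, task 6}, so |N(S)| = 2 < |S| = 3.
Every subset of size less than 3 has at least as many neighbours as members, so 3 is the minimum.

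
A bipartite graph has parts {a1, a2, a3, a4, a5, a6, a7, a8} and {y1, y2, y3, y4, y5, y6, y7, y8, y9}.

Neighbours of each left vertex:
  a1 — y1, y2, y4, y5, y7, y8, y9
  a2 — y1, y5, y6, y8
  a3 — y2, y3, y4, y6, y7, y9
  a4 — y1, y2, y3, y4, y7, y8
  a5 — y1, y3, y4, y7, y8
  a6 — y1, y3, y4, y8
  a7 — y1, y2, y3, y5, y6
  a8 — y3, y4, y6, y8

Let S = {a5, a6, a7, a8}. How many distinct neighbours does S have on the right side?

8

The union of neighbours of {a5, a6, a7, a8} is {y1, y2, y3, y4, y5, y6, y7, y8}, which has 8 elements.
Since |N(S)| = 8 ≥ |S| = 4, Hall's condition holds for this subset.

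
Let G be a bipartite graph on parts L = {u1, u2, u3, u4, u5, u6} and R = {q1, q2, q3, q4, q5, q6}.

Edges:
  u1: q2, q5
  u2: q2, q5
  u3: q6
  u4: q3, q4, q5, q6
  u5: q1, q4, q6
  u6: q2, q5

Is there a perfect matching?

No

The set {u1, u2, u6} has only 2 neighbours ({q2, q5}), so by Hall's theorem at most 5 of the 6 left vertices can be matched.
Hence no matching covers every left vertex.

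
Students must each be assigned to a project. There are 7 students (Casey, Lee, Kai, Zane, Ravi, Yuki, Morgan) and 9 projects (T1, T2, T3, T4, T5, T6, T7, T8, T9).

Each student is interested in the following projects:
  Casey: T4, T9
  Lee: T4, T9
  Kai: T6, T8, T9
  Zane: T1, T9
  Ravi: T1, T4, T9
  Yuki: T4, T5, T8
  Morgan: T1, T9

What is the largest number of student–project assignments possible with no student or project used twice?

5

A valid assignment of size 5: Casey→T4, Lee→T9, Kai→T6, Zane→T1, Yuki→T8.
The set {Casey, Lee, Zane, Ravi, Morgan} has only 3 neighbours ({T1, T4, T9}), so by Hall's theorem at most 5 of the 7 students can be matched.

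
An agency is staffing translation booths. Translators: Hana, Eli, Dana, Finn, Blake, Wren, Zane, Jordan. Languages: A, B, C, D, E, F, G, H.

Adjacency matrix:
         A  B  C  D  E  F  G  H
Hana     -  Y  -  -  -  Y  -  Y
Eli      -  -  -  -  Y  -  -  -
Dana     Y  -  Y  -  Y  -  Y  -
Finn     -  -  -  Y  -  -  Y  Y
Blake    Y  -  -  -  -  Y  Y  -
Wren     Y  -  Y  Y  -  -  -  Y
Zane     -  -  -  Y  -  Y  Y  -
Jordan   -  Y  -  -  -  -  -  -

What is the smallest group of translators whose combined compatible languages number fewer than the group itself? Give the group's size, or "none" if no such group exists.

A matching saturating every translator exists, for instance Hana→F, Eli→E, Dana→G, Finn→H, Blake→A, Wren→C, Zane→D, Jordan→B.
By Hall's marriage theorem, this means |N(S)| ≥ |S| for every subset S, so no violating subset exists.

none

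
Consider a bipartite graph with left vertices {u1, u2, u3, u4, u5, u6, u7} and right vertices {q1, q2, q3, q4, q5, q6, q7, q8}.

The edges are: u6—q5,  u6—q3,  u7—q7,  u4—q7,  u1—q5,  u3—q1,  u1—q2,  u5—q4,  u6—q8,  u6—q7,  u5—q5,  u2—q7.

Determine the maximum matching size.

5

A valid assignment of size 5: u1→q2, u2→q7, u3→q1, u5→q5, u6→q8.
The set {u2, u4, u7} has only 1 neighbour ({q7}), so by Hall's theorem at most 5 of the 7 left vertices can be matched.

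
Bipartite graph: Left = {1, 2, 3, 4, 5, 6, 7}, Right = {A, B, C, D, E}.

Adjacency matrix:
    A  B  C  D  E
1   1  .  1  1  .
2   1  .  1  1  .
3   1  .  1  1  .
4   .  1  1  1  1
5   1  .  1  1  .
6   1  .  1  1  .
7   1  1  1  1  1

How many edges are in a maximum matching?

For example, pair 1→A, 2→D, 3→C, 4→B, 7→E.
The set {1, 2, 3, 5, 6} has only 3 neighbours ({A, C, D}), so by Hall's theorem at most 5 of the 7 left vertices can be matched.

5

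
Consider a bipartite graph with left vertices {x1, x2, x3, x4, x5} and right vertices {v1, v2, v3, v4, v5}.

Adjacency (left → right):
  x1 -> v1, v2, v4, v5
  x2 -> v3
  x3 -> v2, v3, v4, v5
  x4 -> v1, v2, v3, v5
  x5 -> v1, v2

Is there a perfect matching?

For example, pair x1→v4, x2→v3, x3→v5, x4→v1, x5→v2.
Every left vertex is matched, so this is a perfect matching.

Yes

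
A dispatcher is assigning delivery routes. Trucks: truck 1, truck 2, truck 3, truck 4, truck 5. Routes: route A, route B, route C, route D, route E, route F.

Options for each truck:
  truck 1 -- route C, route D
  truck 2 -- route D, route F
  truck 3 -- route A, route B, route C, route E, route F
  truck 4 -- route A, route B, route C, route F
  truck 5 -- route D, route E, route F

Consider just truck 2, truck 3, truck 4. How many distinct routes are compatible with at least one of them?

6

The union of neighbours of {truck 2, truck 3, truck 4} is {route A, route B, route C, route D, route E, route F}, which has 6 elements.
Since |N(S)| = 6 ≥ |S| = 3, Hall's condition holds for this subset.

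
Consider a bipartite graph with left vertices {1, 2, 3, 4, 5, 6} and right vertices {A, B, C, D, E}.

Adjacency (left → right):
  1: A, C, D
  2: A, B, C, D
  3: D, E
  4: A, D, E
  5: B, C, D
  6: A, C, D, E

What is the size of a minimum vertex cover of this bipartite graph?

5

A maximum matching has 5 edges (e.g. 1–D, 2–C, 3–E, 4–A, 5–B).
By König's theorem the minimum vertex cover has the same size. One such cover is {A, B, C, D, E}.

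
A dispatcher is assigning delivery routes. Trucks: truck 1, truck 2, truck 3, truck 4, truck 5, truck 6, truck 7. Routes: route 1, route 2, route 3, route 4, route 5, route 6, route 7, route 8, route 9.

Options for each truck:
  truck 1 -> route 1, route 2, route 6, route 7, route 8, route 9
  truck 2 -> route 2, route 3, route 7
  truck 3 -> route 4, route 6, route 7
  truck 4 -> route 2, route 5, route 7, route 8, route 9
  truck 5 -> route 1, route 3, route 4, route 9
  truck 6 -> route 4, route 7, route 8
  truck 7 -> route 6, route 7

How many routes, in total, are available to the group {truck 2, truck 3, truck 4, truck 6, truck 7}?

The union of neighbours of {truck 2, truck 3, truck 4, truck 6, truck 7} is {route 2, route 3, route 4, route 5, route 6, route 7, route 8, route 9}, which has 8 elements.
Since |N(S)| = 8 ≥ |S| = 5, Hall's condition holds for this subset.

8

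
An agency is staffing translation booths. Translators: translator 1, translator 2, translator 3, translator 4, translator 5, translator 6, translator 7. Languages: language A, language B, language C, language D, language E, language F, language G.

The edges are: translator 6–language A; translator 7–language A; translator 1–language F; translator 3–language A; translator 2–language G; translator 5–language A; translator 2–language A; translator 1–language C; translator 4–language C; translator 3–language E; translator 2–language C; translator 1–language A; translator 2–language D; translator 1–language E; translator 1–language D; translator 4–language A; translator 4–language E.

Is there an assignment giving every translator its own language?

The set {translator 5, translator 6, translator 7} has only 1 neighbour ({language A}), so by Hall's theorem at most 5 of the 7 translators can be matched.
Hence no matching covers every translator.

No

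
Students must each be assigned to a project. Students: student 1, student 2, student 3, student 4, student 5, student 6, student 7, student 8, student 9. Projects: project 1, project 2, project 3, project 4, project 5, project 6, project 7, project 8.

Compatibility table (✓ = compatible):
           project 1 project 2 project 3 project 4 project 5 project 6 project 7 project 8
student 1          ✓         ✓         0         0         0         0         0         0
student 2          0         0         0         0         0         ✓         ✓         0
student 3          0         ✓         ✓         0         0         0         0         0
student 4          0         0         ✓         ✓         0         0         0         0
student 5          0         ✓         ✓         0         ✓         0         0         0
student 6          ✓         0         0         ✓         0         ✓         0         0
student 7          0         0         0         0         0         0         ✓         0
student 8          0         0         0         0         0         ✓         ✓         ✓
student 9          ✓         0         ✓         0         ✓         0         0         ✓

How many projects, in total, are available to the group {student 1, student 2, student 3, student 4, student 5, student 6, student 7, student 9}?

The union of neighbours of {student 1, student 2, student 3, student 4, student 5, student 6, student 7, student 9} is {project 1, project 2, project 3, project 4, project 5, project 6, project 7, project 8}, which has 8 elements.
Since |N(S)| = 8 ≥ |S| = 8, Hall's condition holds for this subset.

8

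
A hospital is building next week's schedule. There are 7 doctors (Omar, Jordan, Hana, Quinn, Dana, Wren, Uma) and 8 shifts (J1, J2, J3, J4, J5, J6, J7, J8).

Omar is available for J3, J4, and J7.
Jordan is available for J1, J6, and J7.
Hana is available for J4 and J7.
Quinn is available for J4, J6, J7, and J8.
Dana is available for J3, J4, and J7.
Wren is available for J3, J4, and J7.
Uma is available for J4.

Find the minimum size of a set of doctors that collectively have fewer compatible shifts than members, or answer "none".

Take S = {Omar, Hana, Dana, Wren}. Its neighbourhood is {J3, J4, J7}, so |N(S)| = 3 < |S| = 4.
Every subset of size less than 4 has at least as many neighbours as members, so 4 is the minimum.

4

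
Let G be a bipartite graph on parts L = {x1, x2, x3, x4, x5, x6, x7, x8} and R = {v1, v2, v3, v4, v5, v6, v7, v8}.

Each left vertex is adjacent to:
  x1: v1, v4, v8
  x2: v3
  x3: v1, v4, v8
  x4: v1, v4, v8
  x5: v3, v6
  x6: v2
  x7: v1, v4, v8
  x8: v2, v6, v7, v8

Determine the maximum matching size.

A valid assignment of size 7: x1→v8, x2→v3, x3→v4, x4→v1, x5→v6, x6→v2, x8→v7.
The set {x1, x3, x4, x7} has only 3 neighbours ({v1, v4, v8}), so by Hall's theorem at most 7 of the 8 left vertices can be matched.

7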